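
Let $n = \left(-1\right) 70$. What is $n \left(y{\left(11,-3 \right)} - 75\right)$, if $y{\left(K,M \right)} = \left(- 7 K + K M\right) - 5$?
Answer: $13300$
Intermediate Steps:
$n = -70$
$y{\left(K,M \right)} = -5 - 7 K + K M$
$n \left(y{\left(11,-3 \right)} - 75\right) = - 70 \left(\left(-5 - 77 + 11 \left(-3\right)\right) - 75\right) = - 70 \left(\left(-5 - 77 - 33\right) - 75\right) = - 70 \left(-115 - 75\right) = \left(-70\right) \left(-190\right) = 13300$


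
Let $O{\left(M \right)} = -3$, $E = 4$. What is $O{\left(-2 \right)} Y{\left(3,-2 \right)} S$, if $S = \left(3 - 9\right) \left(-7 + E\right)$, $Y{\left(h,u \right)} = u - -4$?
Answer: $-108$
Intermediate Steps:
$Y{\left(h,u \right)} = 4 + u$ ($Y{\left(h,u \right)} = u + 4 = 4 + u$)
$S = 18$ ($S = \left(3 - 9\right) \left(-7 + 4\right) = \left(-6\right) \left(-3\right) = 18$)
$O{\left(-2 \right)} Y{\left(3,-2 \right)} S = - 3 \left(4 - 2\right) 18 = \left(-3\right) 2 \cdot 18 = \left(-6\right) 18 = -108$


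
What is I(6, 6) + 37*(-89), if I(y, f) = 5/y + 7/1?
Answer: -19711/6 ≈ -3285.2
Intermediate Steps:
I(y, f) = 7 + 5/y (I(y, f) = 5/y + 7*1 = 5/y + 7 = 7 + 5/y)
I(6, 6) + 37*(-89) = (7 + 5/6) + 37*(-89) = (7 + 5*(1/6)) - 3293 = (7 + 5/6) - 3293 = 47/6 - 3293 = -19711/6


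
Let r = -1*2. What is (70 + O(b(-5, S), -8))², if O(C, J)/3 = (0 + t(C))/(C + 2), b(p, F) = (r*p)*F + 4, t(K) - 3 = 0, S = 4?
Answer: 10426441/2116 ≈ 4927.4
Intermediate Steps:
t(K) = 3 (t(K) = 3 + 0 = 3)
r = -2
b(p, F) = 4 - 2*F*p (b(p, F) = (-2*p)*F + 4 = -2*F*p + 4 = 4 - 2*F*p)
O(C, J) = 9/(2 + C) (O(C, J) = 3*((0 + 3)/(C + 2)) = 3*(3/(2 + C)) = 9/(2 + C))
(70 + O(b(-5, S), -8))² = (70 + 9/(2 + (4 - 2*4*(-5))))² = (70 + 9/(2 + (4 + 40)))² = (70 + 9/(2 + 44))² = (70 + 9/46)² = (3229/46)² = 10426441/2116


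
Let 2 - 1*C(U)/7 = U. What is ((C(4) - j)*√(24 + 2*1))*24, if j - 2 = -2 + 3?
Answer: -408*√26 ≈ -2080.4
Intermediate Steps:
j = 3 (j = 2 + (-2 + 3) = 2 + 1 = 3)
C(U) = 14 - 7*U
((C(4) - j)*√(24 + 2*1))*24 = (((14 - 7*4) - 1*3)*√(24 + 2*1))*24 = (((14 - 28) - 3)*√(24 + 2))*24 = ((-14 - 3)*√26)*24 = -17*√26*24 = -408*√26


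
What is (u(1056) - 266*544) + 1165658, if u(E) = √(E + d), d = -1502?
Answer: 1020954 + I*√446 ≈ 1.021e+6 + 21.119*I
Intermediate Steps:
u(E) = √(-1502 + E) (u(E) = √(E - 1502) = √(-1502 + E))
(u(1056) - 266*544) + 1165658 = (√(-1502 + 1056) - 266*544) + 1165658 = (√(-446) - 144704) + 1165658 = (I*√446 - 144704) + 1165658 = (-144704 + I*√446) + 1165658 = 1020954 + I*√446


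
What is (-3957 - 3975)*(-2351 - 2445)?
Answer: 38041872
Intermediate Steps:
(-3957 - 3975)*(-2351 - 2445) = -7932*(-4796) = 38041872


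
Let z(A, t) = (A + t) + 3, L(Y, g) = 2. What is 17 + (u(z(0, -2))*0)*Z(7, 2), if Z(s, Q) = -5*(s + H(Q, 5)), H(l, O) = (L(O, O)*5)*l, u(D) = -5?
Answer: 17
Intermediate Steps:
z(A, t) = 3 + A + t
H(l, O) = 10*l (H(l, O) = (2*5)*l = 10*l)
Z(s, Q) = -50*Q - 5*s (Z(s, Q) = -5*(s + 10*Q) = -50*Q - 5*s)
17 + (u(z(0, -2))*0)*Z(7, 2) = 17 + (-5*0)*(-50*2 - 5*7) = 17 + 0*(-100 - 35) = 17 + 0*(-135) = 17 + 0 = 17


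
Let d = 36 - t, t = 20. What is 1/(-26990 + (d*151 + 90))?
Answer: -1/24484 ≈ -4.0843e-5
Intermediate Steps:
d = 16 (d = 36 - 1*20 = 36 - 20 = 16)
1/(-26990 + (d*151 + 90)) = 1/(-26990 + (16*151 + 90)) = 1/(-26990 + (2416 + 90)) = 1/(-26990 + 2506) = 1/(-24484) = -1/24484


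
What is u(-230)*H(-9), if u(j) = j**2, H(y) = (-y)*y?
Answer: -4284900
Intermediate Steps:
H(y) = -y**2
u(-230)*H(-9) = (-230)**2*(-1*(-9)**2) = 52900*(-1*81) = 52900*(-81) = -4284900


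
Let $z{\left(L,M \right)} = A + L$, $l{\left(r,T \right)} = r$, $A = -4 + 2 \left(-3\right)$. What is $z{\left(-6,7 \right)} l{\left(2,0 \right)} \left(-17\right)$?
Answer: $544$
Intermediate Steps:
$A = -10$ ($A = -4 - 6 = -10$)
$z{\left(L,M \right)} = -10 + L$
$z{\left(-6,7 \right)} l{\left(2,0 \right)} \left(-17\right) = \left(-10 - 6\right) 2 \left(-17\right) = \left(-16\right) 2 \left(-17\right) = \left(-32\right) \left(-17\right) = 544$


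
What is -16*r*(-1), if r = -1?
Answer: -16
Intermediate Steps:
-16*r*(-1) = -16*(-1)*(-1) = 16*(-1) = -16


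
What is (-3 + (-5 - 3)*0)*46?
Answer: -138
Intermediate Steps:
(-3 + (-5 - 3)*0)*46 = (-3 - 8*0)*46 = (-3 + 0)*46 = -3*46 = -138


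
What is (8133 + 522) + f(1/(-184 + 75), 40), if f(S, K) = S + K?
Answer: 947754/109 ≈ 8695.0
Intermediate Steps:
f(S, K) = K + S
(8133 + 522) + f(1/(-184 + 75), 40) = (8133 + 522) + (40 + 1/(-184 + 75)) = 8655 + (40 + 1/(-109)) = 8655 + (40 - 1/109) = 8655 + 4359/109 = 947754/109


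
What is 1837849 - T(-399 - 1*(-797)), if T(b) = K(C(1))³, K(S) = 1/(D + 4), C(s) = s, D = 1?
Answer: 229731124/125 ≈ 1.8378e+6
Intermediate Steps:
K(S) = ⅕ (K(S) = 1/(1 + 4) = 1/5 = ⅕)
T(b) = 1/125 (T(b) = (⅕)³ = 1/125)
1837849 - T(-399 - 1*(-797)) = 1837849 - 1*1/125 = 1837849 - 1/125 = 229731124/125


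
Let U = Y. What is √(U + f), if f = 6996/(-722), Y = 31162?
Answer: 4*√702874/19 ≈ 176.50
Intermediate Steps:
f = -3498/361 (f = 6996*(-1/722) = -3498/361 ≈ -9.6898)
U = 31162
√(U + f) = √(31162 - 3498/361) = √(11245984/361) = 4*√702874/19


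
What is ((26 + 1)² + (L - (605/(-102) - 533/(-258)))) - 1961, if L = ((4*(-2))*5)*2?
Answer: -2868739/2193 ≈ -1308.1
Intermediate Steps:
L = -80 (L = -8*5*2 = -40*2 = -80)
((26 + 1)² + (L - (605/(-102) - 533/(-258)))) - 1961 = ((26 + 1)² + (-80 - (605/(-102) - 533/(-258)))) - 1961 = (27² + (-80 - (605*(-1/102) - 533*(-1/258)))) - 1961 = (729 + (-80 - (-605/102 + 533/258))) - 1961 = (729 + (-80 - 1*(-8477/2193))) - 1961 = (729 + (-80 + 8477/2193)) - 1961 = (729 - 166963/2193) - 1961 = 1431734/2193 - 1961 = -2868739/2193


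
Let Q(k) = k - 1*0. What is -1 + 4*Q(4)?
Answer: 15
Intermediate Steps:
Q(k) = k (Q(k) = k + 0 = k)
-1 + 4*Q(4) = -1 + 4*4 = -1 + 16 = 15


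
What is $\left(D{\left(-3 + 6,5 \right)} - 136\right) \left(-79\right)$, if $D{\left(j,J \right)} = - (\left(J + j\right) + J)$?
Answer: $11771$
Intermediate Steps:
$D{\left(j,J \right)} = - j - 2 J$ ($D{\left(j,J \right)} = - (j + 2 J) = - j - 2 J$)
$\left(D{\left(-3 + 6,5 \right)} - 136\right) \left(-79\right) = \left(\left(- (-3 + 6) - 10\right) - 136\right) \left(-79\right) = \left(\left(\left(-1\right) 3 - 10\right) - 136\right) \left(-79\right) = \left(\left(-3 - 10\right) - 136\right) \left(-79\right) = \left(-13 - 136\right) \left(-79\right) = \left(-149\right) \left(-79\right) = 11771$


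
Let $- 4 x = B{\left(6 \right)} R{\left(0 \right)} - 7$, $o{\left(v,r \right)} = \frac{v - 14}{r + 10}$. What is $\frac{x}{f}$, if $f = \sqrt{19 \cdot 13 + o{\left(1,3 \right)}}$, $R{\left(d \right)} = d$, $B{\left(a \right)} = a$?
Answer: $\frac{7 \sqrt{246}}{984} \approx 0.11158$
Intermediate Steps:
$o{\left(v,r \right)} = \frac{-14 + v}{10 + r}$
$x = \frac{7}{4}$ ($x = - \frac{6 \cdot 0 - 7}{4} = - \frac{0 - 7}{4} = \left(- \frac{1}{4}\right) \left(-7\right) = \frac{7}{4} \approx 1.75$)
$f = \sqrt{246}$ ($f = \sqrt{19 \cdot 13 + \frac{-14 + 1}{10 + 3}} = \sqrt{247 + \frac{1}{13} \left(-13\right)} = \sqrt{247 - 1} = \sqrt{246} \approx 15.684$)
$\frac{x}{f} = \frac{7}{4 \sqrt{246}} = \frac{7 \frac{\sqrt{246}}{246}}{4} = \frac{7 \sqrt{246}}{984}$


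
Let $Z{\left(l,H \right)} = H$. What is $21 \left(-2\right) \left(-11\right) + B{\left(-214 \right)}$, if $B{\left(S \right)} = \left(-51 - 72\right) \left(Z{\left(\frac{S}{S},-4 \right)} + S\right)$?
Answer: $27276$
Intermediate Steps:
$B{\left(S \right)} = 492 - 123 S$ ($B{\left(S \right)} = \left(-51 - 72\right) \left(-4 + S\right) = - 123 \left(-4 + S\right) = 492 - 123 S$)
$21 \left(-2\right) \left(-11\right) + B{\left(-214 \right)} = 21 \left(-2\right) \left(-11\right) + \left(492 - -26322\right) = \left(-42\right) \left(-11\right) + \left(492 + 26322\right) = 462 + 26814 = 27276$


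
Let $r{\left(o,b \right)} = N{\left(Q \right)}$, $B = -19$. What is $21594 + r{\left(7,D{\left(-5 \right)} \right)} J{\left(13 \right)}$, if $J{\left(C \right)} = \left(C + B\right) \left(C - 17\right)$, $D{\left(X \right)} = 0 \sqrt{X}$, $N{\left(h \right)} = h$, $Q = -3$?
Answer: $21522$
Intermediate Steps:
$D{\left(X \right)} = 0$
$r{\left(o,b \right)} = -3$
$J{\left(C \right)} = \left(-19 + C\right) \left(-17 + C\right)$ ($J{\left(C \right)} = \left(C - 19\right) \left(C - 17\right) = \left(-19 + C\right) \left(-17 + C\right)$)
$21594 + r{\left(7,D{\left(-5 \right)} \right)} J{\left(13 \right)} = 21594 - 3 \left(323 + 13^{2} - 468\right) = 21594 - 3 \left(323 + 169 - 468\right) = 21594 - 72 = 21522$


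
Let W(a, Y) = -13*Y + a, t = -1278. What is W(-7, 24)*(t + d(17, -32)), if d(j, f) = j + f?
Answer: 412467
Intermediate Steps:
W(a, Y) = a - 13*Y
d(j, f) = f + j
W(-7, 24)*(t + d(17, -32)) = (-7 - 13*24)*(-1278 + (-32 + 17)) = (-7 - 312)*(-1278 - 15) = -319*(-1293) = 412467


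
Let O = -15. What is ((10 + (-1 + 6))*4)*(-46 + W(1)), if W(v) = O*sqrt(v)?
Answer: -3660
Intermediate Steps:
W(v) = -15*sqrt(v)
((10 + (-1 + 6))*4)*(-46 + W(1)) = ((10 + (-1 + 6))*4)*(-46 - 15*sqrt(1)) = ((10 + 5)*4)*(-46 - 15*1) = (15*4)*(-46 - 15) = 60*(-61) = -3660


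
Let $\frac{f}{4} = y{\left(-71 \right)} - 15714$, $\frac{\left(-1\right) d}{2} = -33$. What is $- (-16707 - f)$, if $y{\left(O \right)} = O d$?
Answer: $-64893$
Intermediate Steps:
$d = 66$ ($d = \left(-2\right) \left(-33\right) = 66$)
$y{\left(O \right)} = 66 O$ ($y{\left(O \right)} = O 66 = 66 O$)
$f = -81600$ ($f = 4 \left(66 \left(-71\right) - 15714\right) = 4 \left(-4686 - 15714\right) = 4 \left(-20400\right) = -81600$)
$- (-16707 - f) = - (-16707 - -81600) = - (-16707 + 81600) = \left(-1\right) 64893 = -64893$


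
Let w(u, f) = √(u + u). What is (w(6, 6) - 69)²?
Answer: 4773 - 276*√3 ≈ 4295.0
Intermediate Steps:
w(u, f) = √2*√u (w(u, f) = √(2*u) = √2*√u)
(w(6, 6) - 69)² = (√2*√6 - 69)² = (2*√3 - 69)² = (-69 + 2*√3)²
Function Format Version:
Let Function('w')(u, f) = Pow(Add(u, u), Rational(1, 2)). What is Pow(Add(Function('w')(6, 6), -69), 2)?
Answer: Add(4773, Mul(-276, Pow(3, Rational(1, 2)))) ≈ 4295.0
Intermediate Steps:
Function('w')(u, f) = Mul(Pow(2, Rational(1, 2)), Pow(u, Rational(1, 2))) (Function('w')(u, f) = Pow(Mul(2, u), Rational(1, 2)) = Mul(Pow(2, Rational(1, 2)), Pow(u, Rational(1, 2))))
Pow(Add(Function('w')(6, 6), -69), 2) = Pow(Add(Mul(Pow(2, Rational(1, 2)), Pow(6, Rational(1, 2))), -69), 2) = Pow(Add(Mul(2, Pow(3, Rational(1, 2))), -69), 2) = Pow(Add(-69, Mul(2, Pow(3, Rational(1, 2)))), 2)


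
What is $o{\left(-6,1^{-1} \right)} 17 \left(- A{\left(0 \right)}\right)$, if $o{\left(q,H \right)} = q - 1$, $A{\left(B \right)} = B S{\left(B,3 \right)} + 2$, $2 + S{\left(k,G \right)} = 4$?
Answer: $238$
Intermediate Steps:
$S{\left(k,G \right)} = 2$ ($S{\left(k,G \right)} = -2 + 4 = 2$)
$A{\left(B \right)} = 2 + 2 B$ ($A{\left(B \right)} = B 2 + 2 = 2 B + 2 = 2 + 2 B$)
$o{\left(q,H \right)} = -1 + q$ ($o{\left(q,H \right)} = q - 1 = -1 + q$)
$o{\left(-6,1^{-1} \right)} 17 \left(- A{\left(0 \right)}\right) = \left(-1 - 6\right) 17 \left(- (2 + 2 \cdot 0)\right) = \left(-7\right) 17 \left(- (2 + 0)\right) = - 119 \left(\left(-1\right) 2\right) = \left(-119\right) \left(-2\right) = 238$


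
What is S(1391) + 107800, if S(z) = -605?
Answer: 107195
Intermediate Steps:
S(1391) + 107800 = -605 + 107800 = 107195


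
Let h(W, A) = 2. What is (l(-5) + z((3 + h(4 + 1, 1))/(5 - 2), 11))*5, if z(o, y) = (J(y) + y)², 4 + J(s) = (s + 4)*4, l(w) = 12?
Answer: 22505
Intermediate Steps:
J(s) = 12 + 4*s (J(s) = -4 + (s + 4)*4 = -4 + (4 + s)*4 = -4 + (16 + 4*s) = 12 + 4*s)
z(o, y) = (12 + 5*y)² (z(o, y) = ((12 + 4*y) + y)² = (12 + 5*y)²)
(l(-5) + z((3 + h(4 + 1, 1))/(5 - 2), 11))*5 = (12 + (12 + 5*11)²)*5 = (12 + (12 + 55)²)*5 = (12 + 67²)*5 = (12 + 4489)*5 = 4501*5 = 22505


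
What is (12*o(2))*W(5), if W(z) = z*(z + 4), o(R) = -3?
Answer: -1620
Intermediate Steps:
W(z) = z*(4 + z)
(12*o(2))*W(5) = (12*(-3))*(5*(4 + 5)) = -180*9 = -36*45 = -1620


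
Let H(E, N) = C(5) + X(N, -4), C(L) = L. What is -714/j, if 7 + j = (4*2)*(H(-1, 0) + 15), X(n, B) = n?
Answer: -14/3 ≈ -4.6667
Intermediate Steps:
H(E, N) = 5 + N
j = 153 (j = -7 + (4*2)*((5 + 0) + 15) = -7 + 8*(5 + 15) = -7 + 8*20 = -7 + 160 = 153)
-714/j = -714/153 = -714*1/153 = -14/3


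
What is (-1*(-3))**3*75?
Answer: 2025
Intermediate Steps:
(-1*(-3))**3*75 = 3**3*75 = 27*75 = 2025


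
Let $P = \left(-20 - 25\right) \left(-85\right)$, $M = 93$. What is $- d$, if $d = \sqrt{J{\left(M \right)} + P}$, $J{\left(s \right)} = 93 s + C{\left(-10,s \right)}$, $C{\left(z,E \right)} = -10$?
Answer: $- 4 \sqrt{779} \approx -111.64$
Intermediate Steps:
$P = 3825$ ($P = \left(-45\right) \left(-85\right) = 3825$)
$J{\left(s \right)} = -10 + 93 s$ ($J{\left(s \right)} = 93 s - 10 = -10 + 93 s$)
$d = 4 \sqrt{779}$ ($d = \sqrt{\left(-10 + 93 \cdot 93\right) + 3825} = \sqrt{\left(-10 + 8649\right) + 3825} = \sqrt{8639 + 3825} = \sqrt{12464} = 4 \sqrt{779} \approx 111.64$)
$- d = - 4 \sqrt{779}$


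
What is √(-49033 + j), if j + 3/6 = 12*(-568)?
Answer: 9*I*√2758/2 ≈ 236.32*I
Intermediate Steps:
j = -13633/2 (j = -½ + 12*(-568) = -½ - 6816 = -13633/2 ≈ -6816.5)
√(-49033 + j) = √(-49033 - 13633/2) = √(-111699/2) = 9*I*√2758/2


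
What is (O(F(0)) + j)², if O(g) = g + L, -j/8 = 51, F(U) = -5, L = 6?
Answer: 165649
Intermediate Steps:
j = -408 (j = -8*51 = -408)
O(g) = 6 + g (O(g) = g + 6 = 6 + g)
(O(F(0)) + j)² = ((6 - 5) - 408)² = (1 - 408)² = (-407)² = 165649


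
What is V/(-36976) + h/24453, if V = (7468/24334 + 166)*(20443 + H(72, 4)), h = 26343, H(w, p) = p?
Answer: -301889307345/3321584123 ≈ -90.887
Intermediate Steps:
V = 1798852384/529 (V = (7468/24334 + 166)*(20443 + 4) = (7468*(1/24334) + 166)*20447 = (3734/12167 + 166)*20447 = (2023456/12167)*20447 = 1798852384/529 ≈ 3.4005e+6)
V/(-36976) + h/24453 = (1798852384/529)/(-36976) + 26343/24453 = (1798852384/529)*(-1/36976) + 26343*(1/24453) = -112428274/1222519 + 2927/2717 = -301889307345/3321584123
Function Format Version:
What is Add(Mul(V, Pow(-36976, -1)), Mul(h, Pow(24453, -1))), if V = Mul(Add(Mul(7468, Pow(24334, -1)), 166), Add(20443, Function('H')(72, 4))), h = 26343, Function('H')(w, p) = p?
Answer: Rational(-301889307345, 3321584123) ≈ -90.887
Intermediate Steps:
V = Rational(1798852384, 529) (V = Mul(Add(Mul(7468, Pow(24334, -1)), 166), Add(20443, 4)) = Mul(Add(Mul(7468, Rational(1, 24334)), 166), 20447) = Mul(Add(Rational(3734, 12167), 166), 20447) = Mul(Rational(2023456, 12167), 20447) = Rational(1798852384, 529) ≈ 3.4005e+6)
Add(Mul(V, Pow(-36976, -1)), Mul(h, Pow(24453, -1))) = Add(Mul(Rational(1798852384, 529), Pow(-36976, -1)), Mul(26343, Pow(24453, -1))) = Add(Mul(Rational(1798852384, 529), Rational(-1, 36976)), Mul(26343, Rational(1, 24453))) = Add(Rational(-112428274, 1222519), Rational(2927, 2717)) = Rational(-301889307345, 3321584123)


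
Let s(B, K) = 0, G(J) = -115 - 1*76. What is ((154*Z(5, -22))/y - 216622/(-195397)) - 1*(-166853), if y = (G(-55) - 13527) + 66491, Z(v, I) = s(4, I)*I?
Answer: 32602792263/195397 ≈ 1.6685e+5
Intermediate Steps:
G(J) = -191 (G(J) = -115 - 76 = -191)
Z(v, I) = 0 (Z(v, I) = 0*I = 0)
y = 52773 (y = (-191 - 13527) + 66491 = -13718 + 66491 = 52773)
((154*Z(5, -22))/y - 216622/(-195397)) - 1*(-166853) = ((154*0)/52773 - 216622/(-195397)) - 1*(-166853) = (0*(1/52773) - 216622*(-1/195397)) + 166853 = (0 + 216622/195397) + 166853 = 216622/195397 + 166853 = 32602792263/195397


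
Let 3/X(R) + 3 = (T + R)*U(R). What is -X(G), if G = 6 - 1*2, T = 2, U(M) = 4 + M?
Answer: -1/15 ≈ -0.066667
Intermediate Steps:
G = 4 (G = 6 - 2 = 4)
X(R) = 3/(-3 + (2 + R)*(4 + R))
-X(G) = -3/(5 + 4² + 6*4) = -3/(5 + 16 + 24) = -3/45 = -1*1/15 = -1/15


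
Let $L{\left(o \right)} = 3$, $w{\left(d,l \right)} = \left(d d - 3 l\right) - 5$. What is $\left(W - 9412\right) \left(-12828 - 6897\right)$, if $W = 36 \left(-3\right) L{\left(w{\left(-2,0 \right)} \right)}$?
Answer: $192042600$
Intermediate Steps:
$w{\left(d,l \right)} = -5 + d^{2} - 3 l$ ($w{\left(d,l \right)} = \left(d^{2} - 3 l\right) - 5 = -5 + d^{2} - 3 l$)
$W = -324$ ($W = 36 \left(-3\right) 3 = \left(-108\right) 3 = -324$)
$\left(W - 9412\right) \left(-12828 - 6897\right) = \left(-324 - 9412\right) \left(-12828 - 6897\right) = - 9736 \left(-12828 + \left(-10751 + 3854\right)\right) = - 9736 \left(-12828 - 6897\right) = \left(-9736\right) \left(-19725\right) = 192042600$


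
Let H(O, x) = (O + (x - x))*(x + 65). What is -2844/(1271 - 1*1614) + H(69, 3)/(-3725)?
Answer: 8984544/1277675 ≈ 7.0319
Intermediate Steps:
H(O, x) = O*(65 + x) (H(O, x) = (O + 0)*(65 + x) = O*(65 + x))
-2844/(1271 - 1*1614) + H(69, 3)/(-3725) = -2844/(1271 - 1*1614) + (69*(65 + 3))/(-3725) = -2844/(1271 - 1614) + (69*68)*(-1/3725) = -2844/(-343) + 4692*(-1/3725) = -2844*(-1/343) - 4692/3725 = 2844/343 - 4692/3725 = 8984544/1277675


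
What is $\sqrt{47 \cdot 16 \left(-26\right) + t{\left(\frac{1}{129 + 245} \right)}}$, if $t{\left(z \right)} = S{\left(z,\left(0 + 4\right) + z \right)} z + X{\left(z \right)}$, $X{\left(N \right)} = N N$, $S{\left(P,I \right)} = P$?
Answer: $\frac{5 i \sqrt{109394222}}{374} \approx 139.83 i$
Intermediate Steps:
$X{\left(N \right)} = N^{2}$
$t{\left(z \right)} = 2 z^{2}$ ($t{\left(z \right)} = z z + z^{2} = z^{2} + z^{2} = 2 z^{2}$)
$\sqrt{47 \cdot 16 \left(-26\right) + t{\left(\frac{1}{129 + 245} \right)}} = \sqrt{47 \cdot 16 \left(-26\right) + 2 \left(\frac{1}{129 + 245}\right)^{2}} = \sqrt{752 \left(-26\right) + 2 \left(\frac{1}{374}\right)^{2}} = \sqrt{-19552 + \frac{2}{139876}} = \sqrt{-19552 + 2 \cdot \frac{1}{139876}} = \sqrt{-19552 + \frac{1}{69938}} = \sqrt{- \frac{1367427775}{69938}} = \frac{5 i \sqrt{109394222}}{374}$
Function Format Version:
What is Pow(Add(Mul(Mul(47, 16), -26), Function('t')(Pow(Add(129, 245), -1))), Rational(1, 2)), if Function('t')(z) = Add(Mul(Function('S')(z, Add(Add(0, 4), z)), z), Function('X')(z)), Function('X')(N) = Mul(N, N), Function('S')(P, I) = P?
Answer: Mul(Rational(5, 374), I, Pow(109394222, Rational(1, 2))) ≈ Mul(139.83, I)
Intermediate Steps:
Function('X')(N) = Pow(N, 2)
Function('t')(z) = Mul(2, Pow(z, 2)) (Function('t')(z) = Add(Mul(z, z), Pow(z, 2)) = Add(Pow(z, 2), Pow(z, 2)) = Mul(2, Pow(z, 2)))
Pow(Add(Mul(Mul(47, 16), -26), Function('t')(Pow(Add(129, 245), -1))), Rational(1, 2)) = Pow(Add(Mul(Mul(47, 16), -26), Mul(2, Pow(Pow(Add(129, 245), -1), 2))), Rational(1, 2)) = Pow(Add(Mul(752, -26), Mul(2, Pow(Pow(374, -1), 2))), Rational(1, 2)) = Pow(Add(-19552, Mul(2, Pow(Rational(1, 374), 2))), Rational(1, 2)) = Pow(Add(-19552, Mul(2, Rational(1, 139876))), Rational(1, 2)) = Pow(Add(-19552, Rational(1, 69938)), Rational(1, 2)) = Pow(Rational(-1367427775, 69938), Rational(1, 2)) = Mul(Rational(5, 374), I, Pow(109394222, Rational(1, 2)))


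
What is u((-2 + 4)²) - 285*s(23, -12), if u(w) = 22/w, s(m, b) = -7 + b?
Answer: 10841/2 ≈ 5420.5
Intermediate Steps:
u((-2 + 4)²) - 285*s(23, -12) = 22/((-2 + 4)²) - 285*(-7 - 12) = 22/(2²) - 285*(-19) = 22/4 + 5415 = 22*(¼) + 5415 = 11/2 + 5415 = 10841/2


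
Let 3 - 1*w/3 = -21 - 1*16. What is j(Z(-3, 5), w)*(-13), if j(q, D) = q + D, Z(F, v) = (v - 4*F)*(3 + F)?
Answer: -1560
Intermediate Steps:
w = 120 (w = 9 - 3*(-21 - 1*16) = 9 - 3*(-21 - 16) = 9 - 3*(-37) = 9 + 111 = 120)
Z(F, v) = (3 + F)*(v - 4*F)
j(q, D) = D + q
j(Z(-3, 5), w)*(-13) = (120 + (-12*(-3) - 4*(-3)² + 3*5 - 3*5))*(-13) = (120 + (36 - 4*9 + 15 - 15))*(-13) = (120 + (36 - 36 + 15 - 15))*(-13) = (120 + 0)*(-13) = 120*(-13) = -1560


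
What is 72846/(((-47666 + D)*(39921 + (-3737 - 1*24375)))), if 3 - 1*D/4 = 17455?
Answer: -12141/231208411 ≈ -5.2511e-5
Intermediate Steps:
D = -69808 (D = 12 - 4*17455 = 12 - 69820 = -69808)
72846/(((-47666 + D)*(39921 + (-3737 - 1*24375)))) = 72846/(((-47666 - 69808)*(39921 + (-3737 - 1*24375)))) = 72846/((-117474*(39921 + (-3737 - 24375)))) = 72846/((-117474*(39921 - 28112))) = 72846/((-117474*11809)) = 72846/(-1387250466) = 72846*(-1/1387250466) = -12141/231208411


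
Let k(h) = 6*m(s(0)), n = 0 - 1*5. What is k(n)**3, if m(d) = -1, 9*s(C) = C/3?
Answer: -216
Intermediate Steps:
s(C) = C/27 (s(C) = (C/3)/9 = C/27)
n = -5 (n = 0 - 5 = -5)
k(h) = -6 (k(h) = 6*(-1) = -6)
k(n)**3 = (-6)**3 = -216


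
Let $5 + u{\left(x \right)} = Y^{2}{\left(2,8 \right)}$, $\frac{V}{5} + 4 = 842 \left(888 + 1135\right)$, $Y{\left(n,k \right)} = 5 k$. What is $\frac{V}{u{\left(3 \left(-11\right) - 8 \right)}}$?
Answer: $\frac{1703362}{319} \approx 5339.7$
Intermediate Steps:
$V = 8516810$ ($V = -20 + 5 \cdot 842 \left(888 + 1135\right) = -20 + 5 \cdot 842 \cdot 2023 = -20 + 5 \cdot 1703366 = -20 + 8516830 = 8516810$)
$u{\left(x \right)} = 1595$ ($u{\left(x \right)} = -5 + \left(5 \cdot 8\right)^{2} = -5 + 40^{2} = -5 + 1600 = 1595$)
$\frac{V}{u{\left(3 \left(-11\right) - 8 \right)}} = \frac{8516810}{1595} = 8516810 \cdot \frac{1}{1595} = \frac{1703362}{319}$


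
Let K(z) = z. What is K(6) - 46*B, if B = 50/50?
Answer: -40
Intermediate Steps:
B = 1 (B = 50*(1/50) = 1)
K(6) - 46*B = 6 - 46*1 = 6 - 46 = -40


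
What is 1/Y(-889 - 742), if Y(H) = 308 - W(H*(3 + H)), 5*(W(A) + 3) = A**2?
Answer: -5/7050448150269 ≈ -7.0917e-13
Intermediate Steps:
W(A) = -3 + A**2/5
Y(H) = 311 - H**2*(3 + H)**2/5 (Y(H) = 308 - (-3 + (H*(3 + H))**2/5) = 308 - (-3 + (H**2*(3 + H)**2)/5) = 308 - (-3 + H**2*(3 + H)**2/5) = 308 + (3 - H**2*(3 + H)**2/5) = 311 - H**2*(3 + H)**2/5)
1/Y(-889 - 742) = 1/(311 - (-889 - 742)**2*(3 + (-889 - 742))**2/5) = 1/(311 - 1/5*(-1631)**2*(3 - 1631)**2) = 1/(311 - 1/5*2660161*(-1628)**2) = 1/(311 - 1/5*2660161*2650384) = 1/(311 - 7050448151824/5) = 1/(-7050448150269/5) = -5/7050448150269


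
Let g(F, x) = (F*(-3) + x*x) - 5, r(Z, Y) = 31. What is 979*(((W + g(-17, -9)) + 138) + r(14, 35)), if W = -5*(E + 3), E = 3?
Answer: 260414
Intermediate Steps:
g(F, x) = -5 + x**2 - 3*F (g(F, x) = (-3*F + x**2) - 5 = (x**2 - 3*F) - 5 = -5 + x**2 - 3*F)
W = -30 (W = -5*(3 + 3) = -5*6 = -30)
979*(((W + g(-17, -9)) + 138) + r(14, 35)) = 979*(((-30 + (-5 + (-9)**2 - 3*(-17))) + 138) + 31) = 979*(((-30 + (-5 + 81 + 51)) + 138) + 31) = 979*(((-30 + 127) + 138) + 31) = 979*((97 + 138) + 31) = 979*(235 + 31) = 979*266 = 260414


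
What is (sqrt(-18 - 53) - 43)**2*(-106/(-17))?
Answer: 188468/17 - 9116*I*sqrt(71)/17 ≈ 11086.0 - 4518.4*I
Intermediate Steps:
(sqrt(-18 - 53) - 43)**2*(-106/(-17)) = (sqrt(-71) - 43)**2*(-106*(-1/17)) = (I*sqrt(71) - 43)**2*(106/17) = (-43 + I*sqrt(71))**2*(106/17) = 106*(-43 + I*sqrt(71))**2/17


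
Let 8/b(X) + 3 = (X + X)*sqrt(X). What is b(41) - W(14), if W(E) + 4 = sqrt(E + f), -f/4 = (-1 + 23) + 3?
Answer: 1102724/275675 + 656*sqrt(41)/275675 - I*sqrt(86) ≈ 4.0153 - 9.2736*I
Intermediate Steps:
b(X) = 8/(-3 + 2*X**(3/2)) (b(X) = 8/(-3 + (X + X)*sqrt(X)) = 8/(-3 + (2*X)*sqrt(X)) = 8/(-3 + 2*X**(3/2)))
f = -100 (f = -4*((-1 + 23) + 3) = -4*(22 + 3) = -4*25 = -100)
W(E) = -4 + sqrt(-100 + E) (W(E) = -4 + sqrt(E - 100) = -4 + sqrt(-100 + E))
b(41) - W(14) = 8/(-3 + 2*41**(3/2)) - (-4 + sqrt(-100 + 14)) = 8/(-3 + 2*(41*sqrt(41))) - (-4 + sqrt(-86)) = 8/(-3 + 82*sqrt(41)) - (-4 + I*sqrt(86)) = 8/(-3 + 82*sqrt(41)) + (4 - I*sqrt(86)) = 4 + 8/(-3 + 82*sqrt(41)) - I*sqrt(86)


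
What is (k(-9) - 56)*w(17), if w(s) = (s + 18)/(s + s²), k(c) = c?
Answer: -2275/306 ≈ -7.4346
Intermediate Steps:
w(s) = (18 + s)/(s + s²)
(k(-9) - 56)*w(17) = (-9 - 56)*((18 + 17)/(17*(1 + 17))) = -65*35/(17*18) = -65*35/306 = -2275/306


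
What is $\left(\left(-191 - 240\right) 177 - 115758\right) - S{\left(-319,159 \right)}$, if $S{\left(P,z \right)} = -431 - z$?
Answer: $-191455$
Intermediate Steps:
$\left(\left(-191 - 240\right) 177 - 115758\right) - S{\left(-319,159 \right)} = \left(\left(-191 - 240\right) 177 - 115758\right) - \left(-431 - 159\right) = \left(\left(-431\right) 177 - 115758\right) - \left(-431 - 159\right) = \left(-76287 - 115758\right) - -590 = -192045 + 590 = -191455$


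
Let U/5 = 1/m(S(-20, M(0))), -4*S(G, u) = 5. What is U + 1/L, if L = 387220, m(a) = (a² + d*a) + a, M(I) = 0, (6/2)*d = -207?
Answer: 6195797/107259940 ≈ 0.057764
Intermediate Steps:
d = -69 (d = (⅓)*(-207) = -69)
S(G, u) = -5/4 (S(G, u) = -¼*5 = -5/4)
m(a) = a² - 68*a (m(a) = (a² - 69*a) + a = a² - 68*a)
U = 16/277 (U = 5/((-5*(-68 - 5/4)/4)) = 5/((-5/4*(-277/4))) = 5/(1385/16) = 5*(16/1385) = 16/277 ≈ 0.057762)
U + 1/L = 16/277 + 1/387220 = 6195797/107259940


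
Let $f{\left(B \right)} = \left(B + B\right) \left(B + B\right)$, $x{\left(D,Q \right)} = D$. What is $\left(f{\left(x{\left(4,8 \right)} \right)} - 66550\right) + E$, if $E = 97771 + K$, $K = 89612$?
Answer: $120897$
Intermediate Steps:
$f{\left(B \right)} = 4 B^{2}$ ($f{\left(B \right)} = 2 B 2 B = 4 B^{2}$)
$E = 187383$ ($E = 97771 + 89612 = 187383$)
$\left(f{\left(x{\left(4,8 \right)} \right)} - 66550\right) + E = \left(4 \cdot 4^{2} - 66550\right) + 187383 = \left(4 \cdot 16 - 66550\right) + 187383 = \left(64 - 66550\right) + 187383 = -66486 + 187383 = 120897$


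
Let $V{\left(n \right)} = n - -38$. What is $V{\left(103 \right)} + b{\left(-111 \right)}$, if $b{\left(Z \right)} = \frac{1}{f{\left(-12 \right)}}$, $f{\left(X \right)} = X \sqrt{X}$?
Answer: $141 + \frac{i \sqrt{3}}{72} \approx 141.0 + 0.024056 i$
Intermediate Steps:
$V{\left(n \right)} = 38 + n$ ($V{\left(n \right)} = n + 38 = 38 + n$)
$f{\left(X \right)} = X^{\frac{3}{2}}$
$b{\left(Z \right)} = \frac{i \sqrt{3}}{72}$ ($b{\left(Z \right)} = \frac{1}{\left(-12\right)^{\frac{3}{2}}} = \frac{1}{\left(-24\right) i \sqrt{3}} = \frac{i \sqrt{3}}{72}$)
$V{\left(103 \right)} + b{\left(-111 \right)} = \left(38 + 103\right) + \frac{i \sqrt{3}}{72} = 141 + \frac{i \sqrt{3}}{72}$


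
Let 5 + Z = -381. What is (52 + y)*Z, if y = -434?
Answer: 147452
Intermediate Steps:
Z = -386 (Z = -5 - 381 = -386)
(52 + y)*Z = (52 - 434)*(-386) = -382*(-386) = 147452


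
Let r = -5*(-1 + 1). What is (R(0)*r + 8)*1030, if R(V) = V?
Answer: 8240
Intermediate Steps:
r = 0 (r = -5*0 = 0)
(R(0)*r + 8)*1030 = (0*0 + 8)*1030 = (0 + 8)*1030 = 8*1030 = 8240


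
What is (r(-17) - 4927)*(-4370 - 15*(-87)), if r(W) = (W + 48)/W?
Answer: 256816350/17 ≈ 1.5107e+7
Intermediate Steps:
r(W) = (48 + W)/W
(r(-17) - 4927)*(-4370 - 15*(-87)) = ((48 - 17)/(-17) - 4927)*(-4370 - 15*(-87)) = (-1/17*31 - 4927)*(-4370 + 1305) = (-31/17 - 4927)*(-3065) = -83790/17*(-3065) = 256816350/17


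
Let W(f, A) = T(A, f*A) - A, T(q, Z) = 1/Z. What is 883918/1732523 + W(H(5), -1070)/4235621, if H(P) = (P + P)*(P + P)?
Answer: 30830777874298729/60399942753137000 ≈ 0.51044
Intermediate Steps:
H(P) = 4*P² (H(P) = (2*P)*(2*P) = 4*P²)
W(f, A) = -A + 1/(A*f) (W(f, A) = 1/(f*A) - A = 1/(A*f) - A = -A + 1/(A*f))
883918/1732523 + W(H(5), -1070)/4235621 = 883918/1732523 + (-1*(-1070) + 1/((-1070)*((4*5²))))/4235621 = 883918*(1/1732523) + (1070 - 1/(1070*(4*25)))*(1/4235621) = 883918/1732523 + (1070 - 1/1070/100)*(1/4235621) = 883918/1732523 + (1070 - 1/1070*1/100)*(1/4235621) = 883918/1732523 + (1070 - 1/107000)*(1/4235621) = 883918/1732523 + (114489999/107000)*(1/4235621) = 883918/1732523 + 8806923/34862419000 = 30830777874298729/60399942753137000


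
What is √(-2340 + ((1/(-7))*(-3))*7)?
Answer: I*√2337 ≈ 48.343*I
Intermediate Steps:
√(-2340 + ((1/(-7))*(-3))*7) = √(-2340 + ((1*(-⅐))*(-3))*7) = √(-2340 - ⅐*(-3)*7) = √(-2340 + (3/7)*7) = √(-2340 + 3) = √(-2337) = I*√2337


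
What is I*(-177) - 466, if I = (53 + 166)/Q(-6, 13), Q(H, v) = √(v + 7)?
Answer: -466 - 38763*√5/10 ≈ -9133.7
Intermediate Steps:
Q(H, v) = √(7 + v)
I = 219*√5/10 (I = (53 + 166)/(√(7 + 13)) = 219/(√20) = 219/((2*√5)) = 219*(√5/10) = 219*√5/10 ≈ 48.970)
I*(-177) - 466 = (219*√5/10)*(-177) - 466 = -38763*√5/10 - 466 = -466 - 38763*√5/10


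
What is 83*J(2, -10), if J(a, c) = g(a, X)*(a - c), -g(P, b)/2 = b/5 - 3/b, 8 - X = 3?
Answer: -3984/5 ≈ -796.80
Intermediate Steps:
X = 5 (X = 8 - 1*3 = 8 - 3 = 5)
g(P, b) = 6/b - 2*b/5 (g(P, b) = -2*(b/5 - 3/b) = -2*(-3/b + b/5) = 6/b - 2*b/5)
J(a, c) = -4*a/5 + 4*c/5 (J(a, c) = (6/5 - ⅖*5)*(a - c) = (6*(⅕) - 2)*(a - c) = (6/5 - 2)*(a - c) = -4*(a - c)/5 = -4*a/5 + 4*c/5)
83*J(2, -10) = 83*(-⅘*2 + (⅘)*(-10)) = 83*(-8/5 - 8) = 83*(-48/5) = -3984/5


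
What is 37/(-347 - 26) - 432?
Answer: -161173/373 ≈ -432.10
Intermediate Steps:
37/(-347 - 26) - 432 = 37/(-373) - 432 = 37*(-1/373) - 432 = -37/373 - 432 = -161173/373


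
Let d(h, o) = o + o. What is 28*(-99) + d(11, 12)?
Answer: -2748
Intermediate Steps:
d(h, o) = 2*o
28*(-99) + d(11, 12) = 28*(-99) + 2*12 = -2772 + 24 = -2748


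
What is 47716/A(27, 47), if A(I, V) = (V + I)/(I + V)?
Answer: 47716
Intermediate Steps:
A(I, V) = 1 (A(I, V) = (I + V)/(I + V) = 1)
47716/A(27, 47) = 47716/1 = 47716*1 = 47716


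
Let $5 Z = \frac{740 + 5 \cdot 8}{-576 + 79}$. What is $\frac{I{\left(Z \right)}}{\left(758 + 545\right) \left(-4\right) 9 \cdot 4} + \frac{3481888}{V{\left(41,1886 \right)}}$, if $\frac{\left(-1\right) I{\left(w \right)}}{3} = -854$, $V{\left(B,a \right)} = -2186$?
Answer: $- \frac{54443267479}{34180296} \approx -1592.8$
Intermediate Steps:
$Z = - \frac{156}{497}$ ($Z = \frac{\left(740 + 5 \cdot 8\right) \frac{1}{-576 + 79}}{5} = \frac{\left(740 + 40\right) \frac{1}{-497}}{5} = \frac{780 \left(- \frac{1}{497}\right)}{5} = \frac{1}{5} \left(- \frac{780}{497}\right) = - \frac{156}{497} \approx -0.31388$)
$I{\left(w \right)} = 2562$ ($I{\left(w \right)} = \left(-3\right) \left(-854\right) = 2562$)
$\frac{I{\left(Z \right)}}{\left(758 + 545\right) \left(-4\right) 9 \cdot 4} + \frac{3481888}{V{\left(41,1886 \right)}} = \frac{2562}{\left(758 + 545\right) \left(-4\right) 9 \cdot 4} + \frac{3481888}{-2186} = \frac{2562}{1303 \left(\left(-36\right) 4\right)} + 3481888 \left(- \frac{1}{2186}\right) = \frac{2562}{1303 \left(-144\right)} - \frac{1740944}{1093} = \frac{2562}{-187632} - \frac{1740944}{1093} = 2562 \left(- \frac{1}{187632}\right) - \frac{1740944}{1093} = - \frac{427}{31272} - \frac{1740944}{1093} = - \frac{54443267479}{34180296}$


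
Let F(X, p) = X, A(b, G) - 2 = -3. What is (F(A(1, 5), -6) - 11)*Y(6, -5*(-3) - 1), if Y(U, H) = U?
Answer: -72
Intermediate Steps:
A(b, G) = -1 (A(b, G) = 2 - 3 = -1)
(F(A(1, 5), -6) - 11)*Y(6, -5*(-3) - 1) = (-1 - 11)*6 = -12*6 = -72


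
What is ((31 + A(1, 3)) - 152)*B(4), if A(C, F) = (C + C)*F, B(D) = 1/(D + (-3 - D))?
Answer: 115/3 ≈ 38.333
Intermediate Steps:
B(D) = -1/3 (B(D) = 1/(-3) = -1/3)
A(C, F) = 2*C*F (A(C, F) = (2*C)*F = 2*C*F)
((31 + A(1, 3)) - 152)*B(4) = ((31 + 2*1*3) - 152)*(-1/3) = ((31 + 6) - 152)*(-1/3) = (37 - 152)*(-1/3) = -115*(-1/3) = 115/3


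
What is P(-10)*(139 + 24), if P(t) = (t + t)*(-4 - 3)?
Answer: 22820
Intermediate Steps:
P(t) = -14*t (P(t) = (2*t)*(-7) = -14*t)
P(-10)*(139 + 24) = (-14*(-10))*(139 + 24) = 140*163 = 22820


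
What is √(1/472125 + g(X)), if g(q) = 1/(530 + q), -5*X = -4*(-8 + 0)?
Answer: √116840931735990/247204650 ≈ 0.043726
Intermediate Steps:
X = -32/5 (X = -(-4)*(-8 + 0)/5 = -(-4)*(-8)/5 = -⅕*32 = -32/5 ≈ -6.4000)
√(1/472125 + g(X)) = √(1/472125 + 1/(530 - 32/5)) = √(1/472125 + 1/(2618/5)) = √(1/472125 + 5/2618) = √(2363243/1236023250) = √116840931735990/247204650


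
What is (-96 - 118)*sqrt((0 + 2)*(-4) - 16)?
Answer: -428*I*sqrt(6) ≈ -1048.4*I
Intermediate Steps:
(-96 - 118)*sqrt((0 + 2)*(-4) - 16) = -214*sqrt(2*(-4) - 16) = -214*sqrt(-8 - 16) = -428*I*sqrt(6)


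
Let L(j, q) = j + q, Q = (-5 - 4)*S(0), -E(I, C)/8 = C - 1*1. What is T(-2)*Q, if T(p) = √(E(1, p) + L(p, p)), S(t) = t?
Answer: 0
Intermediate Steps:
E(I, C) = 8 - 8*C (E(I, C) = -8*(C - 1*1) = -8*(C - 1) = -8*(-1 + C) = 8 - 8*C)
Q = 0 (Q = (-5 - 4)*0 = -9*0 = 0)
T(p) = √(8 - 6*p) (T(p) = √((8 - 8*p) + (p + p)) = √((8 - 8*p) + 2*p) = √(8 - 6*p))
T(-2)*Q = √(8 - 6*(-2))*0 = √(8 + 12)*0 = √20*0 = (2*√5)*0 = 0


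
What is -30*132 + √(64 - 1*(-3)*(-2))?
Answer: -3960 + √58 ≈ -3952.4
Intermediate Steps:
-30*132 + √(64 - 1*(-3)*(-2)) = -3960 + √(64 + 3*(-2)) = -3960 + √(64 - 6) = -3960 + √58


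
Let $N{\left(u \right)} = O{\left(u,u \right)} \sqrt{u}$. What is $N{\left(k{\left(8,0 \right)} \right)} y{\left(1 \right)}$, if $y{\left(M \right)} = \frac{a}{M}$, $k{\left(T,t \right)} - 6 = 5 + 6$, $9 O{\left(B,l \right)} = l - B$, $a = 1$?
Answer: $0$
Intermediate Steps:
$O{\left(B,l \right)} = - \frac{B}{9} + \frac{l}{9}$ ($O{\left(B,l \right)} = \frac{l - B}{9} = - \frac{B}{9} + \frac{l}{9}$)
$k{\left(T,t \right)} = 17$ ($k{\left(T,t \right)} = 6 + \left(5 + 6\right) = 6 + 11 = 17$)
$N{\left(u \right)} = 0$ ($N{\left(u \right)} = \left(- \frac{u}{9} + \frac{u}{9}\right) \sqrt{u} = 0 \sqrt{u} = 0$)
$y{\left(M \right)} = \frac{1}{M}$ ($y{\left(M \right)} = 1 \frac{1}{M} = \frac{1}{M}$)
$N{\left(k{\left(8,0 \right)} \right)} y{\left(1 \right)} = \frac{0}{1} = 0 \cdot 1 = 0$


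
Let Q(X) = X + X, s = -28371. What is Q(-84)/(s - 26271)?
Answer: 4/1301 ≈ 0.0030746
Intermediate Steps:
Q(X) = 2*X
Q(-84)/(s - 26271) = (2*(-84))/(-28371 - 26271) = -168/(-54642) = -168*(-1/54642) = 4/1301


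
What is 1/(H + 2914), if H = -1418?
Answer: 1/1496 ≈ 0.00066845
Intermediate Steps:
1/(H + 2914) = 1/(-1418 + 2914) = 1/1496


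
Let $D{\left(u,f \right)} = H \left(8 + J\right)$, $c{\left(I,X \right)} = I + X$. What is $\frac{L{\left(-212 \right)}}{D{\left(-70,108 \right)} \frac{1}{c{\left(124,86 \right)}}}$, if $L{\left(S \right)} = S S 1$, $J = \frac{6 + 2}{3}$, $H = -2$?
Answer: $- \frac{884835}{2} \approx -4.4242 \cdot 10^{5}$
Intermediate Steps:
$J = \frac{8}{3}$ ($J = 8 \cdot \frac{1}{3} = \frac{8}{3} \approx 2.6667$)
$D{\left(u,f \right)} = - \frac{64}{3}$ ($D{\left(u,f \right)} = - 2 \left(8 + \frac{8}{3}\right) = \left(-2\right) \frac{32}{3} = - \frac{64}{3}$)
$L{\left(S \right)} = S^{2}$ ($L{\left(S \right)} = S^{2} \cdot 1 = S^{2}$)
$\frac{L{\left(-212 \right)}}{D{\left(-70,108 \right)} \frac{1}{c{\left(124,86 \right)}}} = \frac{\left(-212\right)^{2}}{\left(- \frac{64}{3}\right) \frac{1}{124 + 86}} = \frac{44944}{\left(- \frac{64}{3}\right) \frac{1}{210}} = \frac{44944}{- \frac{32}{315}} = 44944 \left(- \frac{315}{32}\right) = - \frac{884835}{2}$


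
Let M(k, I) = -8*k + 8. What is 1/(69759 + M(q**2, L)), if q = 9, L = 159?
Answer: 1/69119 ≈ 1.4468e-5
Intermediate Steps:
M(k, I) = 8 - 8*k
1/(69759 + M(q**2, L)) = 1/(69759 + (8 - 8*9**2)) = 1/(69759 + (8 - 8*81)) = 1/(69759 + (8 - 648)) = 1/(69759 - 640) = 1/69119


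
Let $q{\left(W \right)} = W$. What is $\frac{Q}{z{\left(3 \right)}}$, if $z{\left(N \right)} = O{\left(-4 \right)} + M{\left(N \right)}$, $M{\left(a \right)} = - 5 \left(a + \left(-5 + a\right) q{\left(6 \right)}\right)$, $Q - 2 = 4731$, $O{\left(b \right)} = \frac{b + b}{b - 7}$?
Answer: $\frac{52063}{503} \approx 103.51$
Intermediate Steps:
$O{\left(b \right)} = \frac{2 b}{-7 + b}$
$Q = 4733$ ($Q = 2 + 4731 = 4733$)
$M{\left(a \right)} = 150 - 35 a$ ($M{\left(a \right)} = - 5 \left(a + \left(-5 + a\right) 6\right) = - 5 \left(a + \left(-30 + 6 a\right)\right) = - 5 \left(-30 + 7 a\right) = 150 - 35 a$)
$z{\left(N \right)} = \frac{1658}{11} - 35 N$ ($z{\left(N \right)} = 2 \left(-4\right) \frac{1}{-7 - 4} - \left(-150 + 35 N\right) = 2 \left(-4\right) \frac{1}{-11} - \left(-150 + 35 N\right) = 2 \left(-4\right) \left(- \frac{1}{11}\right) - \left(-150 + 35 N\right) = \frac{8}{11} - \left(-150 + 35 N\right) = \frac{1658}{11} - 35 N$)
$\frac{Q}{z{\left(3 \right)}} = \frac{4733}{\frac{1658}{11} - 105} = \frac{4733}{\frac{503}{11}} = 4733 \cdot \frac{11}{503} = \frac{52063}{503}$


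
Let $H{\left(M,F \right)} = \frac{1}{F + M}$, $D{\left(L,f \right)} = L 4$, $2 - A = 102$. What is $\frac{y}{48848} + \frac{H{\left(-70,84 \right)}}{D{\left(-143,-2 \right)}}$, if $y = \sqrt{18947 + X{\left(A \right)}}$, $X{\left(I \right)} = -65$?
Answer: $- \frac{1}{8008} + \frac{3 \sqrt{2098}}{48848} \approx 0.0026882$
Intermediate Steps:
$A = -100$ ($A = 2 - 102 = -100$)
$D{\left(L,f \right)} = 4 L$
$y = 3 \sqrt{2098}$ ($y = \sqrt{18947 - 65} = \sqrt{18882} = 3 \sqrt{2098} \approx 137.41$)
$\frac{y}{48848} + \frac{H{\left(-70,84 \right)}}{D{\left(-143,-2 \right)}} = \frac{3 \sqrt{2098}}{48848} + \frac{1}{\left(84 - 70\right) 4 \left(-143\right)} = 3 \sqrt{2098} \cdot \frac{1}{48848} + \frac{1}{14 \left(-572\right)} = \frac{3 \sqrt{2098}}{48848} + \frac{1}{14} \left(- \frac{1}{572}\right) = \frac{3 \sqrt{2098}}{48848} - \frac{1}{8008} = - \frac{1}{8008} + \frac{3 \sqrt{2098}}{48848}$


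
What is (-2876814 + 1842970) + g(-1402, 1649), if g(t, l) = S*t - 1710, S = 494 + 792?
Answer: -2838526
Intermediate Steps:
S = 1286
g(t, l) = -1710 + 1286*t (g(t, l) = 1286*t - 1710 = -1710 + 1286*t)
(-2876814 + 1842970) + g(-1402, 1649) = (-2876814 + 1842970) + (-1710 + 1286*(-1402)) = -1033844 + (-1710 - 1802972) = -1033844 - 1804682 = -2838526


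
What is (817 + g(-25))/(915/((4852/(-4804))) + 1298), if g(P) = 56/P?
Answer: 24707597/11888975 ≈ 2.0782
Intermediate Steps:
(817 + g(-25))/(915/((4852/(-4804))) + 1298) = (817 + 56/(-25))/(915/((4852/(-4804))) + 1298) = (817 + 56*(-1/25))/(915/((4852*(-1/4804))) + 1298) = (817 - 56/25)/(915/(-1213/1201) + 1298) = 20369/(25*(915*(-1201/1213) + 1298)) = 20369/(25*(-1098915/1213 + 1298)) = 20369/(25*(475559/1213)) = (20369/25)*(1213/475559) = 24707597/11888975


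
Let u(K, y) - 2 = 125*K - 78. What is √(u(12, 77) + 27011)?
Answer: 11*√235 ≈ 168.63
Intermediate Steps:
u(K, y) = -76 + 125*K (u(K, y) = 2 + (125*K - 78) = 2 + (-78 + 125*K) = -76 + 125*K)
√(u(12, 77) + 27011) = √((-76 + 125*12) + 27011) = √((-76 + 1500) + 27011) = √(1424 + 27011) = √28435 = 11*√235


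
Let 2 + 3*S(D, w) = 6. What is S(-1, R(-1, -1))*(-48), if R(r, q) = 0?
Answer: -64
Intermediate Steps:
S(D, w) = 4/3 (S(D, w) = -⅔ + (⅓)*6 = -⅔ + 2 = 4/3)
S(-1, R(-1, -1))*(-48) = (4/3)*(-48) = -64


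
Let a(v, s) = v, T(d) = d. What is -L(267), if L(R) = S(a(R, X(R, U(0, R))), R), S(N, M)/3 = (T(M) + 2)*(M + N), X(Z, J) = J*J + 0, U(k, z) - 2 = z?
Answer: -430938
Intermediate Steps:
U(k, z) = 2 + z
X(Z, J) = J² (X(Z, J) = J² + 0 = J²)
S(N, M) = 3*(2 + M)*(M + N) (S(N, M) = 3*((M + 2)*(M + N)) = 3*((2 + M)*(M + N)) = 3*(2 + M)*(M + N))
L(R) = 6*R² + 12*R (L(R) = 3*R² + 6*R + 6*R + 3*R*R = 3*R² + 6*R + 6*R + 3*R² = 6*R² + 12*R)
-L(267) = -6*267*(2 + 267) = -6*267*269 = -1*430938 = -430938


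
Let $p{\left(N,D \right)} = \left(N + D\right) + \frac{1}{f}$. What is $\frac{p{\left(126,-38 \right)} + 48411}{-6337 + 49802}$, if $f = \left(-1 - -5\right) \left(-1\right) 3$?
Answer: $\frac{581987}{521580} \approx 1.1158$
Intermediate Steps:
$f = -12$ ($f = \left(-1 + 5\right) \left(-1\right) 3 = 4 \left(-1\right) 3 = \left(-4\right) 3 = -12$)
$p{\left(N,D \right)} = - \frac{1}{12} + D + N$ ($p{\left(N,D \right)} = \left(N + D\right) + \frac{1}{-12} = \left(D + N\right) - \frac{1}{12} = - \frac{1}{12} + D + N$)
$\frac{p{\left(126,-38 \right)} + 48411}{-6337 + 49802} = \frac{\left(- \frac{1}{12} - 38 + 126\right) + 48411}{-6337 + 49802} = \frac{\frac{1055}{12} + 48411}{43465} = \frac{581987}{12} \cdot \frac{1}{43465} = \frac{581987}{521580}$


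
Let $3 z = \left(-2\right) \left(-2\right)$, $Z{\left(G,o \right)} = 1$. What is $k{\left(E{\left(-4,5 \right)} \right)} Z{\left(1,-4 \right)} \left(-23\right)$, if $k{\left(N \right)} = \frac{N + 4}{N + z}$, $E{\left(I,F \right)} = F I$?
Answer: $- \frac{138}{7} \approx -19.714$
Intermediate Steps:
$z = \frac{4}{3}$ ($z = \frac{\left(-2\right) \left(-2\right)}{3} = \frac{1}{3} \cdot 4 = \frac{4}{3} \approx 1.3333$)
$k{\left(N \right)} = \frac{4 + N}{\frac{4}{3} + N}$ ($k{\left(N \right)} = \frac{N + 4}{N + \frac{4}{3}} = \frac{4 + N}{\frac{4}{3} + N}$)
$k{\left(E{\left(-4,5 \right)} \right)} Z{\left(1,-4 \right)} \left(-23\right) = \frac{3 \left(4 + 5 \left(-4\right)\right)}{4 + 3 \cdot 5 \left(-4\right)} 1 \left(-23\right) = \frac{3 \left(4 - 20\right)}{4 + 3 \left(-20\right)} 1 \left(-23\right) = 3 \frac{1}{4 - 60} \left(-16\right) 1 \left(-23\right) = 3 \frac{1}{-56} \left(-16\right) 1 \left(-23\right) = 3 \left(- \frac{1}{56}\right) \left(-16\right) 1 \left(-23\right) = \frac{6}{7} \cdot 1 \left(-23\right) = \frac{6}{7} \left(-23\right) = - \frac{138}{7}$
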